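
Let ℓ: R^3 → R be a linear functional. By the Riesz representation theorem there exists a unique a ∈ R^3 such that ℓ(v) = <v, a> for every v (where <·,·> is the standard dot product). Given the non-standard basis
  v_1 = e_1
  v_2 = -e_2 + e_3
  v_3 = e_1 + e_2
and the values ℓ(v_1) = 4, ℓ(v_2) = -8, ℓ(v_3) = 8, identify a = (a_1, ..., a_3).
a = (4, 4, -4)

Write a = (a_1, ..., a_3) in the standard basis. For each basis vector v_i, ℓ(v_i) = <v_i, a> is a linear equation in the a_j's. Collect the n equations into a matrix system V a = ℓ, where row i of V is v_i (expressed in the standard basis). Since V is invertible (lower-triangular with 1s on the diagonal, up to permutation), solve by back-substitution:
  V =
[[1, 0, 0],
 [0, -1, 1],
 [1, 1, 0]]
  V a = (4, -8, 8)
Solving gives a = (4, 4, -4).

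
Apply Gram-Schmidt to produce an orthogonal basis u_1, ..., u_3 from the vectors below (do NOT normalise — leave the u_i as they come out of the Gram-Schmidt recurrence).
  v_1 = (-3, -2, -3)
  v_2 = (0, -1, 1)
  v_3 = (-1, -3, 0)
Orthogonal basis:
  u_1 = (-3, -2, -3)
  u_2 = (-3/22, -12/11, 19/22)
  u_3 = (20/43, -12/43, -12/43)

Apply the Gram-Schmidt recurrence
  u_1 = v_1
  u_i = v_i − Σ_{j<i} ((v_i · u_j) / (u_j · u_j)) · u_j.

Step by step this gives:
  u_1 = (-3, -2, -3)
  u_2 = (-3/22, -12/11, 19/22)
  u_3 = (20/43, -12/43, -12/43)

Orthogonality check:
  u_2 · u_1 = 0 (should be 0)
  u_3 · u_1 = 0 (should be 0)
  u_3 · u_2 = 0 (should be 0)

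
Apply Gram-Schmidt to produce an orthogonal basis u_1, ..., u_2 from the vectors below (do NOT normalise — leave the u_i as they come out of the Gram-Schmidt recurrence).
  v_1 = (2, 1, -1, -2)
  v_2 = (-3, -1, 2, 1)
Orthogonal basis:
  u_1 = (2, 1, -1, -2)
  u_2 = (-4/5, 1/10, 9/10, -6/5)

Apply the Gram-Schmidt recurrence
  u_1 = v_1
  u_i = v_i − Σ_{j<i} ((v_i · u_j) / (u_j · u_j)) · u_j.

Step by step this gives:
  u_1 = (2, 1, -1, -2)
  u_2 = (-4/5, 1/10, 9/10, -6/5)

Orthogonality check:
  u_2 · u_1 = 0 (should be 0)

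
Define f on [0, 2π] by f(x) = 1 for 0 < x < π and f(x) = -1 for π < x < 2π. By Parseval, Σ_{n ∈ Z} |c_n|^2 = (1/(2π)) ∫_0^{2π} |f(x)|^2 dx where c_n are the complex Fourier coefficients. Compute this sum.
Σ |c_n|^2 = 1

Parseval equates the L^2 energy of f (normalised by 1/(2π)) with the ℓ^2 sum of its Fourier coefficients: (1/(2π)) ∫_0^{2π} |f|^2 = Σ |c_n|^2.
Compute the left side: (1/(2π)) [∫_0^π 1^2 dx + ∫_π^{2π} (-1)^2 dx] = (1/(2π)) · (1π + 1π) = (1 + 1)/2 = 1.
So Σ_{n ∈ Z} |c_n|^2 = 1.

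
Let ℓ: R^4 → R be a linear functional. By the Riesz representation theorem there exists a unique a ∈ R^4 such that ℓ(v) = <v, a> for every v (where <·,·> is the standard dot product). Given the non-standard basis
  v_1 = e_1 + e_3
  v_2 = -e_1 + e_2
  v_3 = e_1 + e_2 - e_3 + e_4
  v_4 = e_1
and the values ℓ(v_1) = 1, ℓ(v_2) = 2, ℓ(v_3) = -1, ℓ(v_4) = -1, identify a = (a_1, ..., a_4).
a = (-1, 1, 2, 1)

Write a = (a_1, ..., a_4) in the standard basis. For each basis vector v_i, ℓ(v_i) = <v_i, a> is a linear equation in the a_j's. Collect the n equations into a matrix system V a = ℓ, where row i of V is v_i (expressed in the standard basis). Since V is invertible (lower-triangular with 1s on the diagonal, up to permutation), solve by back-substitution:
  V =
[[1, 0, 1, 0],
 [-1, 1, 0, 0],
 [1, 1, -1, 1],
 [1, 0, 0, 0]]
  V a = (1, 2, -1, -1)
Solving gives a = (-1, 1, 2, 1).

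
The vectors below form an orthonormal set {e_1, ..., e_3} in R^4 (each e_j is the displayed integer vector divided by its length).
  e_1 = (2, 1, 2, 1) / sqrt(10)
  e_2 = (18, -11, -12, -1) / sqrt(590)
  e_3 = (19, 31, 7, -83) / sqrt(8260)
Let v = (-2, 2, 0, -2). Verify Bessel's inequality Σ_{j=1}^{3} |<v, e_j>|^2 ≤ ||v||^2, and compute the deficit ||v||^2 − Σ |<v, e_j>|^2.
Σ |<v, e_j>|^2 = 79/7; ||v||^2 = 12; deficit = 5/7

Write each e_j = u_j / sqrt(<u_j, u_j>) where u_j is the displayed integer vector. Then <v, e_j> = <v, u_j> / sqrt(<u_j, u_j>), so |<v, e_j>|^2 = <v, u_j>^2 / <u_j, u_j>.
Coefficients: <v, e_1> = -4/sqrt(10), <v, e_2> = -56/sqrt(590), <v, e_3> = 190/sqrt(8260).
Square and sum: Σ |<v, e_j>|^2 = 79/7.
Compute ||v||^2 = v·v = 12.
Deficit = 12 − 79/7 = 5/7 ≥ 0, confirming Bessel's inequality. (The deficit equals ||v − Σ <v,e_j> e_j||^2, the squared distance from v to span{e_j}.)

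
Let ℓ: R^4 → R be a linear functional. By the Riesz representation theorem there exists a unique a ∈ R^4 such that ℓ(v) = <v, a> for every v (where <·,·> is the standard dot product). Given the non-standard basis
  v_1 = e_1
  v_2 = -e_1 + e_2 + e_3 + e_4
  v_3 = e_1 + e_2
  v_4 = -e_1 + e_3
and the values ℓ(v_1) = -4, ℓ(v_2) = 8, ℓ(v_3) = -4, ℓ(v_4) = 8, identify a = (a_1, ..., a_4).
a = (-4, 0, 4, 0)

Write a = (a_1, ..., a_4) in the standard basis. For each basis vector v_i, ℓ(v_i) = <v_i, a> is a linear equation in the a_j's. Collect the n equations into a matrix system V a = ℓ, where row i of V is v_i (expressed in the standard basis). Since V is invertible (lower-triangular with 1s on the diagonal, up to permutation), solve by back-substitution:
  V =
[[1, 0, 0, 0],
 [-1, 1, 1, 1],
 [1, 1, 0, 0],
 [-1, 0, 1, 0]]
  V a = (-4, 8, -4, 8)
Solving gives a = (-4, 0, 4, 0).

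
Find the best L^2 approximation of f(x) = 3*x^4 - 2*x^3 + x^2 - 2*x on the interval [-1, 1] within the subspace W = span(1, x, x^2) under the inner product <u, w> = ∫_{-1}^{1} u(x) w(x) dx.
g(x) = 25*x^2/7 - 16*x/5 - 9/35

The best approximation g ∈ W is the orthogonal projection of f onto W. Writing g = a_0 + a_1 x + a_2 x^2, the coefficients solve the normal equations G · a = b where
  G_{ij} = <φ_i, φ_j> and b_i = <f, φ_i>, with φ_0 = 1, φ_1 = x, φ_2 = x^2.
G =
  [2, 0, 2/3]
  [0, 2/3, 0]
  [2/3, 0, 2/5],
b = (28/15, -32/15, 44/35).
Solving gives a_0 = -9/35, a_1 = -16/5, a_2 = 25/7, so
  g(x) = 25*x^2/7 - 16*x/5 - 9/35.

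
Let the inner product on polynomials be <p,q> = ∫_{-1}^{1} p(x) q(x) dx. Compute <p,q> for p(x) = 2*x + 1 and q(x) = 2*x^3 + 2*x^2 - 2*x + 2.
<p,q> = 64/15

Expand the product: p(x)·q(x) = 4*x^4 + 6*x^3 - 2*x^2 + 2*x + 2.
∫_{-1}^{1} of each monomial x^k gives [2/(k+1) if k even, 0 if k odd]. Integrating term-by-term (or equivalently evaluating the antiderivative F(x) = 4*x^5/5 + 3*x^4/2 - 2*x^3/3 + x^2 + 2*x at the endpoints):
  F(1) − F(−1) = 139/30 − (11/30) = 64/15.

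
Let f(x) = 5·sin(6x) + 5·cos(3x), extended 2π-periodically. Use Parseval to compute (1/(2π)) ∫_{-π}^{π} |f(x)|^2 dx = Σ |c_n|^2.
Σ |c_n|^2 = 25

Expand |f|^2 and use orthogonality of {sin(nx), cos(mx)} on [-π, π]:
  ∫_{-π}^{π} sin(nx)^2 dx = π, ∫ cos(mx)^2 dx = π, and cross terms integrate to 0.
So ∫_{-π}^{π} f(x)^2 dx = 5^2 · π + 5^2 · π = (25 + 25)π.
Divide by 2π: (25 + 25)/2 = 25.
By Parseval, this equals Σ |c_n|^2.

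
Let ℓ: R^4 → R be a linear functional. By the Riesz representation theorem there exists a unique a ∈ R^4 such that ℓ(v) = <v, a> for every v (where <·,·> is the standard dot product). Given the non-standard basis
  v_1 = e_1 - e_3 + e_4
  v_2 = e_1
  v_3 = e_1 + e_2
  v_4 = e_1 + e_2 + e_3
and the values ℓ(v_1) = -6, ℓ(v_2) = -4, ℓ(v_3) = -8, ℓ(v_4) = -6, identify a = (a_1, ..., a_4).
a = (-4, -4, 2, 0)

Write a = (a_1, ..., a_4) in the standard basis. For each basis vector v_i, ℓ(v_i) = <v_i, a> is a linear equation in the a_j's. Collect the n equations into a matrix system V a = ℓ, where row i of V is v_i (expressed in the standard basis). Since V is invertible (lower-triangular with 1s on the diagonal, up to permutation), solve by back-substitution:
  V =
[[1, 0, -1, 1],
 [1, 0, 0, 0],
 [1, 1, 0, 0],
 [1, 1, 1, 0]]
  V a = (-6, -4, -8, -6)
Solving gives a = (-4, -4, 2, 0).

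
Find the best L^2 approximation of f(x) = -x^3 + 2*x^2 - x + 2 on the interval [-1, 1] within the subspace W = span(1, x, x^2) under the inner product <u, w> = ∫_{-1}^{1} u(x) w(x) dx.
g(x) = 2*x^2 - 8*x/5 + 2

The best approximation g ∈ W is the orthogonal projection of f onto W. Writing g = a_0 + a_1 x + a_2 x^2, the coefficients solve the normal equations G · a = b where
  G_{ij} = <φ_i, φ_j> and b_i = <f, φ_i>, with φ_0 = 1, φ_1 = x, φ_2 = x^2.
G =
  [2, 0, 2/3]
  [0, 2/3, 0]
  [2/3, 0, 2/5],
b = (16/3, -16/15, 32/15).
Solving gives a_0 = 2, a_1 = -8/5, a_2 = 2, so
  g(x) = 2*x^2 - 8*x/5 + 2.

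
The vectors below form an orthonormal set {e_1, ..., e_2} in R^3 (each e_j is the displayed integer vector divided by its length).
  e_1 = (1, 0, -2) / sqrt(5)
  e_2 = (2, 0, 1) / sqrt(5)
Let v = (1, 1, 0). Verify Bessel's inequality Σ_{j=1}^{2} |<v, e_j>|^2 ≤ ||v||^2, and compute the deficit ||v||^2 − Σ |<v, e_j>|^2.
Σ |<v, e_j>|^2 = 1; ||v||^2 = 2; deficit = 1

Write each e_j = u_j / sqrt(<u_j, u_j>) where u_j is the displayed integer vector. Then <v, e_j> = <v, u_j> / sqrt(<u_j, u_j>), so |<v, e_j>|^2 = <v, u_j>^2 / <u_j, u_j>.
Coefficients: <v, e_1> = 1/sqrt(5), <v, e_2> = 2/sqrt(5).
Square and sum: Σ |<v, e_j>|^2 = 1.
Compute ||v||^2 = v·v = 2.
Deficit = 2 − 1 = 1 ≥ 0, confirming Bessel's inequality. (The deficit equals ||v − Σ <v,e_j> e_j||^2, the squared distance from v to span{e_j}.)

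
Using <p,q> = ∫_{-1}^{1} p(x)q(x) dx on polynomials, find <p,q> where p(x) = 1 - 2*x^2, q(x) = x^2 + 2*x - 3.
<p,q> = -32/15

Expand the product: p(x)·q(x) = -2*x^4 - 4*x^3 + 7*x^2 + 2*x - 3.
∫_{-1}^{1} of each monomial x^k gives [2/(k+1) if k even, 0 if k odd]. Integrating term-by-term (or equivalently evaluating the antiderivative F(x) = -2*x^5/5 - x^4 + 7*x^3/3 + x^2 - 3*x at the endpoints):
  F(1) − F(−1) = -16/15 − (16/15) = -32/15.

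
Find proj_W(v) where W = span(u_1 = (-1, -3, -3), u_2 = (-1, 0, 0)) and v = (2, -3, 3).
proj_W(v) = (2, 0, 0)

Set up U = [u_1 | ... | u_2] ∈ R^(3×2). The projector onto W = col(U) is P = U (U^T U)^(-1) U^T.
Compute U^T U =
  [19, 1]
  [1, 1],
and U^T v = (-2, -2).
Solve U^T U · c = U^T v for the coefficients: c = (0, -2). The projection is proj_W(v) = U c.
Check: (v - proj_W(v)) · u_1 = 0  (should be 0).
Check: (v - proj_W(v)) · u_2 = 0  (should be 0).
Result: proj_W(v) = (2, 0, 0).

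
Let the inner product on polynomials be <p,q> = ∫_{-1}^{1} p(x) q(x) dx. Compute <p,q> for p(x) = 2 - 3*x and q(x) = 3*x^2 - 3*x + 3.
<p,q> = 22

Expand the product: p(x)·q(x) = -9*x^3 + 15*x^2 - 15*x + 6.
∫_{-1}^{1} of each monomial x^k gives [2/(k+1) if k even, 0 if k odd]. Integrating term-by-term (or equivalently evaluating the antiderivative F(x) = -9*x^4/4 + 5*x^3 - 15*x^2/2 + 6*x at the endpoints):
  F(1) − F(−1) = 5/4 − (-83/4) = 22.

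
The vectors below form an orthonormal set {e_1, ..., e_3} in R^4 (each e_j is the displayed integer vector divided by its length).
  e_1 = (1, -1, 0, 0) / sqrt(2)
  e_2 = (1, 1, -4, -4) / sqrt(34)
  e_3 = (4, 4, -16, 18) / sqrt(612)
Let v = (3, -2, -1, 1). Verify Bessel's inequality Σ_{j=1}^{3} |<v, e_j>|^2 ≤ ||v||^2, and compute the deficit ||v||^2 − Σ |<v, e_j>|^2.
Σ |<v, e_j>|^2 = 134/9; ||v||^2 = 15; deficit = 1/9

Write each e_j = u_j / sqrt(<u_j, u_j>) where u_j is the displayed integer vector. Then <v, e_j> = <v, u_j> / sqrt(<u_j, u_j>), so |<v, e_j>|^2 = <v, u_j>^2 / <u_j, u_j>.
Coefficients: <v, e_1> = 5/sqrt(2), <v, e_2> = 1/sqrt(34), <v, e_3> = 38/sqrt(612).
Square and sum: Σ |<v, e_j>|^2 = 134/9.
Compute ||v||^2 = v·v = 15.
Deficit = 15 − 134/9 = 1/9 ≥ 0, confirming Bessel's inequality. (The deficit equals ||v − Σ <v,e_j> e_j||^2, the squared distance from v to span{e_j}.)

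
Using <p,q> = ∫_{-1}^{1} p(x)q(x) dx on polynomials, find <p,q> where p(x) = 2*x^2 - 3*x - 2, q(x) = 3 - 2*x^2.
<p,q> = -104/15

Expand the product: p(x)·q(x) = -4*x^4 + 6*x^3 + 10*x^2 - 9*x - 6.
∫_{-1}^{1} of each monomial x^k gives [2/(k+1) if k even, 0 if k odd]. Integrating term-by-term (or equivalently evaluating the antiderivative F(x) = -4*x^5/5 + 3*x^4/2 + 10*x^3/3 - 9*x^2/2 - 6*x at the endpoints):
  F(1) − F(−1) = -97/15 − (7/15) = -104/15.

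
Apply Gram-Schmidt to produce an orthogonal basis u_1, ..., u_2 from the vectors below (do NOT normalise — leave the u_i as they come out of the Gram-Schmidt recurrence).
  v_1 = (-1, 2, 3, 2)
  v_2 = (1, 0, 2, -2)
Orthogonal basis:
  u_1 = (-1, 2, 3, 2)
  u_2 = (19/18, -1/9, 11/6, -19/9)

Apply the Gram-Schmidt recurrence
  u_1 = v_1
  u_i = v_i − Σ_{j<i} ((v_i · u_j) / (u_j · u_j)) · u_j.

Step by step this gives:
  u_1 = (-1, 2, 3, 2)
  u_2 = (19/18, -1/9, 11/6, -19/9)

Orthogonality check:
  u_2 · u_1 = 0 (should be 0)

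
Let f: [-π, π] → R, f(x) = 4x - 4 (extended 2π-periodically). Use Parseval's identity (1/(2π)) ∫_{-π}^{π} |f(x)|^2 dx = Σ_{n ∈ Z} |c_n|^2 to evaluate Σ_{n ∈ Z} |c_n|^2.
Σ |c_n|^2 = 16π^2/3 + 16

Expand and integrate term by term over [-π, π]:
  ∫ (4x)^2 dx = 16·(2π^3/3); ∫ 2·4·(-4)·x dx = 0 (odd integrand); ∫ (-4)^2 dx = 16·2π.
So (1/(2π)) ∫_{-π}^{π} (4x - 4)^2 dx = 16π^2/3 + 16 = 16π^2/3 + 16.
Parseval ⇒ Σ |c_n|^2 = 16π^2/3 + 16.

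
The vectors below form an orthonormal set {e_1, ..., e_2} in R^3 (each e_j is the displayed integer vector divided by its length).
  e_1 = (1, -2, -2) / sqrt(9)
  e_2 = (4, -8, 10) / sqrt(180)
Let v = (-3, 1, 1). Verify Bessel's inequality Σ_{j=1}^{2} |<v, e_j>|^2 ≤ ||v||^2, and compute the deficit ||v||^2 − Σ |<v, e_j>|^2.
Σ |<v, e_j>|^2 = 6; ||v||^2 = 11; deficit = 5

Write each e_j = u_j / sqrt(<u_j, u_j>) where u_j is the displayed integer vector. Then <v, e_j> = <v, u_j> / sqrt(<u_j, u_j>), so |<v, e_j>|^2 = <v, u_j>^2 / <u_j, u_j>.
Coefficients: <v, e_1> = -7/sqrt(9), <v, e_2> = -10/sqrt(180).
Square and sum: Σ |<v, e_j>|^2 = 6.
Compute ||v||^2 = v·v = 11.
Deficit = 11 − 6 = 5 ≥ 0, confirming Bessel's inequality. (The deficit equals ||v − Σ <v,e_j> e_j||^2, the squared distance from v to span{e_j}.)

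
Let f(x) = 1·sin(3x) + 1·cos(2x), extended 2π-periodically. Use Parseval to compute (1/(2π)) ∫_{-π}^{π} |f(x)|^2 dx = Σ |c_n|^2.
Σ |c_n|^2 = 1

Expand |f|^2 and use orthogonality of {sin(nx), cos(mx)} on [-π, π]:
  ∫_{-π}^{π} sin(nx)^2 dx = π, ∫ cos(mx)^2 dx = π, and cross terms integrate to 0.
So ∫_{-π}^{π} f(x)^2 dx = 1^2 · π + 1^2 · π = (1 + 1)π.
Divide by 2π: (1 + 1)/2 = 1.
By Parseval, this equals Σ |c_n|^2.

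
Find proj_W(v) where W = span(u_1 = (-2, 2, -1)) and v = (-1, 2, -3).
proj_W(v) = (-2, 2, -1)

Set up U = [u_1 | ... | u_1] ∈ R^(3×1). The projector onto W = col(U) is P = U (U^T U)^(-1) U^T.
Compute U^T U =
  [9],
and U^T v = (9).
Solve U^T U · c = U^T v for the coefficients: c = (1). The projection is proj_W(v) = U c.
Check: (v - proj_W(v)) · u_1 = 0  (should be 0).
Result: proj_W(v) = (-2, 2, -1).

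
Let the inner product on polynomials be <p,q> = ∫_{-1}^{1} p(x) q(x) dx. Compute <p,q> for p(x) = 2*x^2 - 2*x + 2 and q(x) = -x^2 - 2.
<p,q> = -64/5

Expand the product: p(x)·q(x) = -2*x^4 + 2*x^3 - 6*x^2 + 4*x - 4.
∫_{-1}^{1} of each monomial x^k gives [2/(k+1) if k even, 0 if k odd]. Integrating term-by-term (or equivalently evaluating the antiderivative F(x) = -2*x^5/5 + x^4/2 - 2*x^3 + 2*x^2 - 4*x at the endpoints):
  F(1) − F(−1) = -39/10 − (89/10) = -64/5.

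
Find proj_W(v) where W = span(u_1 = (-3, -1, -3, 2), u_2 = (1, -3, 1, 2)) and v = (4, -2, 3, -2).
proj_W(v) = (323/86, -42/43, 323/86, -31/43)

Set up U = [u_1 | ... | u_2] ∈ R^(4×2). The projector onto W = col(U) is P = U (U^T U)^(-1) U^T.
Compute U^T U =
  [23, 1]
  [1, 15],
and U^T v = (-23, 9).
Solve U^T U · c = U^T v for the coefficients: c = (-177/172, 115/172). The projection is proj_W(v) = U c.
Check: (v - proj_W(v)) · u_1 = 0  (should be 0).
Check: (v - proj_W(v)) · u_2 = 0  (should be 0).
Result: proj_W(v) = (323/86, -42/43, 323/86, -31/43).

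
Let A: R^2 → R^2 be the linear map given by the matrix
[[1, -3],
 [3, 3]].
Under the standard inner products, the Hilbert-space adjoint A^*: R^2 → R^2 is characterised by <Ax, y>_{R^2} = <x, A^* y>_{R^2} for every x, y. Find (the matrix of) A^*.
A^* = A^T =
[[1, 3],
 [-3, 3]]

For real matrices with standard dot products, the defining identity <Ax, y> = <x, A^* y> gives (Ax)^T y = x^T (A^*) y, i.e. x^T A^T y = x^T (A^*) y. Since this holds for all x, y, we must have A^* = A^T. Therefore
A^* =
[[1, 3],
 [-3, 3]].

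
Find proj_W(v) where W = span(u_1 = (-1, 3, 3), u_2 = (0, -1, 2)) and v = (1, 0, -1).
proj_W(v) = (7/43, -8/43, -47/43)

Set up U = [u_1 | ... | u_2] ∈ R^(3×2). The projector onto W = col(U) is P = U (U^T U)^(-1) U^T.
Compute U^T U =
  [19, 3]
  [3, 5],
and U^T v = (-4, -2).
Solve U^T U · c = U^T v for the coefficients: c = (-7/43, -13/43). The projection is proj_W(v) = U c.
Check: (v - proj_W(v)) · u_1 = 0  (should be 0).
Check: (v - proj_W(v)) · u_2 = 0  (should be 0).
Result: proj_W(v) = (7/43, -8/43, -47/43).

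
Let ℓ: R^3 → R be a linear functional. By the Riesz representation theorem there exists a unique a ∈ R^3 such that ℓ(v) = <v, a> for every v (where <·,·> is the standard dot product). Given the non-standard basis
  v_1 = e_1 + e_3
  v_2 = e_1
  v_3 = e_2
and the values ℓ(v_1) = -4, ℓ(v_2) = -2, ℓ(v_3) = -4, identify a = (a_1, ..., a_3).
a = (-2, -4, -2)

Write a = (a_1, ..., a_3) in the standard basis. For each basis vector v_i, ℓ(v_i) = <v_i, a> is a linear equation in the a_j's. Collect the n equations into a matrix system V a = ℓ, where row i of V is v_i (expressed in the standard basis). Since V is invertible (lower-triangular with 1s on the diagonal, up to permutation), solve by back-substitution:
  V =
[[1, 0, 1],
 [1, 0, 0],
 [0, 1, 0]]
  V a = (-4, -2, -4)
Solving gives a = (-2, -4, -2).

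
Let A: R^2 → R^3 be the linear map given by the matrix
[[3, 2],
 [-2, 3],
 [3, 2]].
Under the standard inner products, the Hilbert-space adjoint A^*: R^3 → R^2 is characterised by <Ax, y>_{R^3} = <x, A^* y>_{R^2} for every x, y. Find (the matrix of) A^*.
A^* = A^T =
[[3, -2, 3],
 [2, 3, 2]]

For real matrices with standard dot products, the defining identity <Ax, y> = <x, A^* y> gives (Ax)^T y = x^T (A^*) y, i.e. x^T A^T y = x^T (A^*) y. Since this holds for all x, y, we must have A^* = A^T. Therefore
A^* =
[[3, -2, 3],
 [2, 3, 2]].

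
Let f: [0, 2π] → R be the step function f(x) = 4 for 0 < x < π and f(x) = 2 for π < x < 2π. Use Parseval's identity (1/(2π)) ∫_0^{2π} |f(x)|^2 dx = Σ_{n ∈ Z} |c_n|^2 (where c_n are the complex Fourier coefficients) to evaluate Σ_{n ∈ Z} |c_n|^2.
Σ |c_n|^2 = 10

Parseval equates the L^2 energy of f (normalised by 1/(2π)) with the ℓ^2 sum of its Fourier coefficients: (1/(2π)) ∫_0^{2π} |f|^2 = Σ |c_n|^2.
Compute the left side: (1/(2π)) [∫_0^π 4^2 dx + ∫_π^{2π} 2^2 dx] = (1/(2π)) · (16π + 4π) = (16 + 4)/2 = 10.
So Σ_{n ∈ Z} |c_n|^2 = 10.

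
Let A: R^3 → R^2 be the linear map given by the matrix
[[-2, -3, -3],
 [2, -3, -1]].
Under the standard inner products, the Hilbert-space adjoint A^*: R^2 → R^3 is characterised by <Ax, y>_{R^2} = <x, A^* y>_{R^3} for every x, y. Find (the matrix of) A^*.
A^* = A^T =
[[-2, 2],
 [-3, -3],
 [-3, -1]]

For real matrices with standard dot products, the defining identity <Ax, y> = <x, A^* y> gives (Ax)^T y = x^T (A^*) y, i.e. x^T A^T y = x^T (A^*) y. Since this holds for all x, y, we must have A^* = A^T. Therefore
A^* =
[[-2, 2],
 [-3, -3],
 [-3, -1]].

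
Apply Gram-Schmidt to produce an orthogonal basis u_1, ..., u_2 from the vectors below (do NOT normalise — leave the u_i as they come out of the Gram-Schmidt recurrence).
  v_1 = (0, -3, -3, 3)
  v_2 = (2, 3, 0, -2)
Orthogonal basis:
  u_1 = (0, -3, -3, 3)
  u_2 = (2, 4/3, -5/3, -1/3)

Apply the Gram-Schmidt recurrence
  u_1 = v_1
  u_i = v_i − Σ_{j<i} ((v_i · u_j) / (u_j · u_j)) · u_j.

Step by step this gives:
  u_1 = (0, -3, -3, 3)
  u_2 = (2, 4/3, -5/3, -1/3)

Orthogonality check:
  u_2 · u_1 = 0 (should be 0)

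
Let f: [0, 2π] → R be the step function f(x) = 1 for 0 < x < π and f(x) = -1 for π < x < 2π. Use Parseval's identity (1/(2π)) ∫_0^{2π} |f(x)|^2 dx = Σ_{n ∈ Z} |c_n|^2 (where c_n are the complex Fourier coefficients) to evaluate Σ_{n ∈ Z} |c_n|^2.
Σ |c_n|^2 = 1

Parseval equates the L^2 energy of f (normalised by 1/(2π)) with the ℓ^2 sum of its Fourier coefficients: (1/(2π)) ∫_0^{2π} |f|^2 = Σ |c_n|^2.
Compute the left side: (1/(2π)) [∫_0^π 1^2 dx + ∫_π^{2π} (-1)^2 dx] = (1/(2π)) · (1π + 1π) = (1 + 1)/2 = 1.
So Σ_{n ∈ Z} |c_n|^2 = 1.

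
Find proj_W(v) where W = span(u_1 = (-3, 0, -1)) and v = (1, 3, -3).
proj_W(v) = (0, 0, 0)

Set up U = [u_1 | ... | u_1] ∈ R^(3×1). The projector onto W = col(U) is P = U (U^T U)^(-1) U^T.
Compute U^T U =
  [10],
and U^T v = (0).
Solve U^T U · c = U^T v for the coefficients: c = (0). The projection is proj_W(v) = U c.
Check: (v - proj_W(v)) · u_1 = 0  (should be 0).
Result: proj_W(v) = (0, 0, 0).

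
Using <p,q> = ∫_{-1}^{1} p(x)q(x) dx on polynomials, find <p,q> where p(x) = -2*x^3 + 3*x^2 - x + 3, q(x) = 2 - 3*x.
<p,q> = 102/5

Expand the product: p(x)·q(x) = 6*x^4 - 13*x^3 + 9*x^2 - 11*x + 6.
∫_{-1}^{1} of each monomial x^k gives [2/(k+1) if k even, 0 if k odd]. Integrating term-by-term (or equivalently evaluating the antiderivative F(x) = 6*x^5/5 - 13*x^4/4 + 3*x^3 - 11*x^2/2 + 6*x at the endpoints):
  F(1) − F(−1) = 29/20 − (-379/20) = 102/5.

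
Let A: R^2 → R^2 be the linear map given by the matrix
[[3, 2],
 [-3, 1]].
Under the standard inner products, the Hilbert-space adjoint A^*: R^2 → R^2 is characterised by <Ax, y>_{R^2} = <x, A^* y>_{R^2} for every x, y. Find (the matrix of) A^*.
A^* = A^T =
[[3, -3],
 [2, 1]]

For real matrices with standard dot products, the defining identity <Ax, y> = <x, A^* y> gives (Ax)^T y = x^T (A^*) y, i.e. x^T A^T y = x^T (A^*) y. Since this holds for all x, y, we must have A^* = A^T. Therefore
A^* =
[[3, -3],
 [2, 1]].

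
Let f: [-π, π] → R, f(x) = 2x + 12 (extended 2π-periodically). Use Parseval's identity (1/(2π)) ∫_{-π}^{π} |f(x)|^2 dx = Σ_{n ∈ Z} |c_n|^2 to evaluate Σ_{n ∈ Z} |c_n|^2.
Σ |c_n|^2 = 4π^2/3 + 144

Expand and integrate term by term over [-π, π]:
  ∫ (2x)^2 dx = 4·(2π^3/3); ∫ 2·2·(12)·x dx = 0 (odd integrand); ∫ 12^2 dx = 144·2π.
So (1/(2π)) ∫_{-π}^{π} (2x + 12)^2 dx = 4π^2/3 + 144 = 4π^2/3 + 144.
Parseval ⇒ Σ |c_n|^2 = 4π^2/3 + 144.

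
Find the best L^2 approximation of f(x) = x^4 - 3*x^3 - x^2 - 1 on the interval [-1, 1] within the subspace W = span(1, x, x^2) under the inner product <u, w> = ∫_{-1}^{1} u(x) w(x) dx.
g(x) = -x^2/7 - 9*x/5 - 38/35

The best approximation g ∈ W is the orthogonal projection of f onto W. Writing g = a_0 + a_1 x + a_2 x^2, the coefficients solve the normal equations G · a = b where
  G_{ij} = <φ_i, φ_j> and b_i = <f, φ_i>, with φ_0 = 1, φ_1 = x, φ_2 = x^2.
G =
  [2, 0, 2/3]
  [0, 2/3, 0]
  [2/3, 0, 2/5],
b = (-34/15, -6/5, -82/105).
Solving gives a_0 = -38/35, a_1 = -9/5, a_2 = -1/7, so
  g(x) = -x^2/7 - 9*x/5 - 38/35.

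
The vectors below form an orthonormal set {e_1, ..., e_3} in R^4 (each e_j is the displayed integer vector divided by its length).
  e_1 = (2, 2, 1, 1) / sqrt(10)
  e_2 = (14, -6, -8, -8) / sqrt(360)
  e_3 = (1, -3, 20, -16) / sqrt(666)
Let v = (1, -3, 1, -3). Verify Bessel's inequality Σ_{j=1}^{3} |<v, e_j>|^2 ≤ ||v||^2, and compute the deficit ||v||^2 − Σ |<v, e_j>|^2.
Σ |<v, e_j>|^2 = 708/37; ||v||^2 = 20; deficit = 32/37

Write each e_j = u_j / sqrt(<u_j, u_j>) where u_j is the displayed integer vector. Then <v, e_j> = <v, u_j> / sqrt(<u_j, u_j>), so |<v, e_j>|^2 = <v, u_j>^2 / <u_j, u_j>.
Coefficients: <v, e_1> = -6/sqrt(10), <v, e_2> = 48/sqrt(360), <v, e_3> = 78/sqrt(666).
Square and sum: Σ |<v, e_j>|^2 = 708/37.
Compute ||v||^2 = v·v = 20.
Deficit = 20 − 708/37 = 32/37 ≥ 0, confirming Bessel's inequality. (The deficit equals ||v − Σ <v,e_j> e_j||^2, the squared distance from v to span{e_j}.)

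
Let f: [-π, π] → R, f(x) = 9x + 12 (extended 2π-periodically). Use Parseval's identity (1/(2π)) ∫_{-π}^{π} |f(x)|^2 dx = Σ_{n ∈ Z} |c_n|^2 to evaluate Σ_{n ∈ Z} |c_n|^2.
Σ |c_n|^2 = 27π^2 + 144

Expand and integrate term by term over [-π, π]:
  ∫ (9x)^2 dx = 81·(2π^3/3); ∫ 2·9·(12)·x dx = 0 (odd integrand); ∫ 12^2 dx = 144·2π.
So (1/(2π)) ∫_{-π}^{π} (9x + 12)^2 dx = 81π^2/3 + 144 = 27π^2 + 144.
Parseval ⇒ Σ |c_n|^2 = 27π^2 + 144.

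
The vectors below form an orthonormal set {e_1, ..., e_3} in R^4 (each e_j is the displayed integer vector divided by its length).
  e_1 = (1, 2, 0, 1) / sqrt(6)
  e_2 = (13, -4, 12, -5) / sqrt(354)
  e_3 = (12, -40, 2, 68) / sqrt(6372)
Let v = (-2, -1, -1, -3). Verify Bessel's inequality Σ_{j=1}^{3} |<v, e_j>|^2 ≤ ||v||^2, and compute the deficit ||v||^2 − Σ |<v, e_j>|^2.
Σ |<v, e_j>|^2 = 401/27; ||v||^2 = 15; deficit = 4/27

Write each e_j = u_j / sqrt(<u_j, u_j>) where u_j is the displayed integer vector. Then <v, e_j> = <v, u_j> / sqrt(<u_j, u_j>), so |<v, e_j>|^2 = <v, u_j>^2 / <u_j, u_j>.
Coefficients: <v, e_1> = -7/sqrt(6), <v, e_2> = -19/sqrt(354), <v, e_3> = -190/sqrt(6372).
Square and sum: Σ |<v, e_j>|^2 = 401/27.
Compute ||v||^2 = v·v = 15.
Deficit = 15 − 401/27 = 4/27 ≥ 0, confirming Bessel's inequality. (The deficit equals ||v − Σ <v,e_j> e_j||^2, the squared distance from v to span{e_j}.)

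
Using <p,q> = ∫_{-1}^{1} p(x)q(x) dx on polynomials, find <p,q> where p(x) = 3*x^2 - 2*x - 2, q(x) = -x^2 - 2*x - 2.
<p,q> = 34/5

Expand the product: p(x)·q(x) = -3*x^4 - 4*x^3 + 8*x + 4.
∫_{-1}^{1} of each monomial x^k gives [2/(k+1) if k even, 0 if k odd]. Integrating term-by-term (or equivalently evaluating the antiderivative F(x) = -3*x^5/5 - x^4 + 4*x^2 + 4*x at the endpoints):
  F(1) − F(−1) = 32/5 − (-2/5) = 34/5.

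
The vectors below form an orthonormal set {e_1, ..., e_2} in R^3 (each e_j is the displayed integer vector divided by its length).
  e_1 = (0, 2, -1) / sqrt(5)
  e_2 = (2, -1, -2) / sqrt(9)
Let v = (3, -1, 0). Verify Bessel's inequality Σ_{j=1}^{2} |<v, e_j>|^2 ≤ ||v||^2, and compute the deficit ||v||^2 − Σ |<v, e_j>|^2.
Σ |<v, e_j>|^2 = 281/45; ||v||^2 = 10; deficit = 169/45

Write each e_j = u_j / sqrt(<u_j, u_j>) where u_j is the displayed integer vector. Then <v, e_j> = <v, u_j> / sqrt(<u_j, u_j>), so |<v, e_j>|^2 = <v, u_j>^2 / <u_j, u_j>.
Coefficients: <v, e_1> = -2/sqrt(5), <v, e_2> = 7/sqrt(9).
Square and sum: Σ |<v, e_j>|^2 = 281/45.
Compute ||v||^2 = v·v = 10.
Deficit = 10 − 281/45 = 169/45 ≥ 0, confirming Bessel's inequality. (The deficit equals ||v − Σ <v,e_j> e_j||^2, the squared distance from v to span{e_j}.)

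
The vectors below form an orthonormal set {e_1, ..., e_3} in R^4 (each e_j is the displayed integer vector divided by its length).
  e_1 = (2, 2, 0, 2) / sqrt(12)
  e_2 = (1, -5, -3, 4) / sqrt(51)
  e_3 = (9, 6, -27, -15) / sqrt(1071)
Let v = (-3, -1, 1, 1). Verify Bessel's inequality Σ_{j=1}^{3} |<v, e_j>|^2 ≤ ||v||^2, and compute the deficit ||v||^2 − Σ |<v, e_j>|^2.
Σ |<v, e_j>|^2 = 59/7; ||v||^2 = 12; deficit = 25/7

Write each e_j = u_j / sqrt(<u_j, u_j>) where u_j is the displayed integer vector. Then <v, e_j> = <v, u_j> / sqrt(<u_j, u_j>), so |<v, e_j>|^2 = <v, u_j>^2 / <u_j, u_j>.
Coefficients: <v, e_1> = -6/sqrt(12), <v, e_2> = 3/sqrt(51), <v, e_3> = -75/sqrt(1071).
Square and sum: Σ |<v, e_j>|^2 = 59/7.
Compute ||v||^2 = v·v = 12.
Deficit = 12 − 59/7 = 25/7 ≥ 0, confirming Bessel's inequality. (The deficit equals ||v − Σ <v,e_j> e_j||^2, the squared distance from v to span{e_j}.)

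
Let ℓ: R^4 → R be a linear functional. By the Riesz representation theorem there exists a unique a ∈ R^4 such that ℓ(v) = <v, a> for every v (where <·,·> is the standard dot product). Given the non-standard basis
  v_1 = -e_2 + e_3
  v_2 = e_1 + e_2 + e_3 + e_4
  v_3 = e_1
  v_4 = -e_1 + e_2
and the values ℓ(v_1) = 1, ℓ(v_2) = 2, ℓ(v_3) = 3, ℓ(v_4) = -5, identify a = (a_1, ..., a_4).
a = (3, -2, -1, 2)

Write a = (a_1, ..., a_4) in the standard basis. For each basis vector v_i, ℓ(v_i) = <v_i, a> is a linear equation in the a_j's. Collect the n equations into a matrix system V a = ℓ, where row i of V is v_i (expressed in the standard basis). Since V is invertible (lower-triangular with 1s on the diagonal, up to permutation), solve by back-substitution:
  V =
[[0, -1, 1, 0],
 [1, 1, 1, 1],
 [1, 0, 0, 0],
 [-1, 1, 0, 0]]
  V a = (1, 2, 3, -5)
Solving gives a = (3, -2, -1, 2).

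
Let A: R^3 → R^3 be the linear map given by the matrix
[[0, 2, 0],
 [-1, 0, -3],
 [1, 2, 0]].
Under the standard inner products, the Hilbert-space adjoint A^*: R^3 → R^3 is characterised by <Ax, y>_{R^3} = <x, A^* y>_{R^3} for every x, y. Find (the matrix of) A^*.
A^* = A^T =
[[0, -1, 1],
 [2, 0, 2],
 [0, -3, 0]]

For real matrices with standard dot products, the defining identity <Ax, y> = <x, A^* y> gives (Ax)^T y = x^T (A^*) y, i.e. x^T A^T y = x^T (A^*) y. Since this holds for all x, y, we must have A^* = A^T. Therefore
A^* =
[[0, -1, 1],
 [2, 0, 2],
 [0, -3, 0]].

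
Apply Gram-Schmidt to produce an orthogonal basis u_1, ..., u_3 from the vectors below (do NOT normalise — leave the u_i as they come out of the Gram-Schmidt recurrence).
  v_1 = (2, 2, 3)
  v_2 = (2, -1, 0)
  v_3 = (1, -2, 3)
Orthogonal basis:
  u_1 = (2, 2, 3)
  u_2 = (30/17, -21/17, -6/17)
  u_3 = (-1, -2, 2)

Apply the Gram-Schmidt recurrence
  u_1 = v_1
  u_i = v_i − Σ_{j<i} ((v_i · u_j) / (u_j · u_j)) · u_j.

Step by step this gives:
  u_1 = (2, 2, 3)
  u_2 = (30/17, -21/17, -6/17)
  u_3 = (-1, -2, 2)

Orthogonality check:
  u_2 · u_1 = 0 (should be 0)
  u_3 · u_1 = 0 (should be 0)
  u_3 · u_2 = 0 (should be 0)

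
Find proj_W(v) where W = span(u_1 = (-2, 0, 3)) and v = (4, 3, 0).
proj_W(v) = (16/13, 0, -24/13)

Set up U = [u_1 | ... | u_1] ∈ R^(3×1). The projector onto W = col(U) is P = U (U^T U)^(-1) U^T.
Compute U^T U =
  [13],
and U^T v = (-8).
Solve U^T U · c = U^T v for the coefficients: c = (-8/13). The projection is proj_W(v) = U c.
Check: (v - proj_W(v)) · u_1 = 0  (should be 0).
Result: proj_W(v) = (16/13, 0, -24/13).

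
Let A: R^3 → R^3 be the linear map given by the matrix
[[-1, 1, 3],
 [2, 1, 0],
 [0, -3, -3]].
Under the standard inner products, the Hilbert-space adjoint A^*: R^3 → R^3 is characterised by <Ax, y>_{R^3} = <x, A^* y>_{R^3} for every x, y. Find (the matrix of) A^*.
A^* = A^T =
[[-1, 2, 0],
 [1, 1, -3],
 [3, 0, -3]]

For real matrices with standard dot products, the defining identity <Ax, y> = <x, A^* y> gives (Ax)^T y = x^T (A^*) y, i.e. x^T A^T y = x^T (A^*) y. Since this holds for all x, y, we must have A^* = A^T. Therefore
A^* =
[[-1, 2, 0],
 [1, 1, -3],
 [3, 0, -3]].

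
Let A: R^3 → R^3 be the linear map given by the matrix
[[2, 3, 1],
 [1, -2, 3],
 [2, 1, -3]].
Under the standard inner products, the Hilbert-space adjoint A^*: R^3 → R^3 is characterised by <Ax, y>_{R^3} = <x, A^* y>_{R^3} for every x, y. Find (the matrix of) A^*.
A^* = A^T =
[[2, 1, 2],
 [3, -2, 1],
 [1, 3, -3]]

For real matrices with standard dot products, the defining identity <Ax, y> = <x, A^* y> gives (Ax)^T y = x^T (A^*) y, i.e. x^T A^T y = x^T (A^*) y. Since this holds for all x, y, we must have A^* = A^T. Therefore
A^* =
[[2, 1, 2],
 [3, -2, 1],
 [1, 3, -3]].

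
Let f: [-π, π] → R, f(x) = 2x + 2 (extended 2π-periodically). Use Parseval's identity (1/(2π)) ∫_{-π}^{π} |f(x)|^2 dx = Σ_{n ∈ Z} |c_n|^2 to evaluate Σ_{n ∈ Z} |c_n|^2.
Σ |c_n|^2 = 4π^2/3 + 4

Expand and integrate term by term over [-π, π]:
  ∫ (2x)^2 dx = 4·(2π^3/3); ∫ 2·2·(2)·x dx = 0 (odd integrand); ∫ 2^2 dx = 4·2π.
So (1/(2π)) ∫_{-π}^{π} (2x + 2)^2 dx = 4π^2/3 + 4 = 4π^2/3 + 4.
Parseval ⇒ Σ |c_n|^2 = 4π^2/3 + 4.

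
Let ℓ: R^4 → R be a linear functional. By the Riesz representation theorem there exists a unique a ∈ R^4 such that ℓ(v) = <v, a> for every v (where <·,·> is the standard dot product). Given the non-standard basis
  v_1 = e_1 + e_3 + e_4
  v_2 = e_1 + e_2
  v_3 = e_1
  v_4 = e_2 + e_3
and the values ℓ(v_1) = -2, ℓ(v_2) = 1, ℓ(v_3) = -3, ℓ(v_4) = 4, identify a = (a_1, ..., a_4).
a = (-3, 4, 0, 1)

Write a = (a_1, ..., a_4) in the standard basis. For each basis vector v_i, ℓ(v_i) = <v_i, a> is a linear equation in the a_j's. Collect the n equations into a matrix system V a = ℓ, where row i of V is v_i (expressed in the standard basis). Since V is invertible (lower-triangular with 1s on the diagonal, up to permutation), solve by back-substitution:
  V =
[[1, 0, 1, 1],
 [1, 1, 0, 0],
 [1, 0, 0, 0],
 [0, 1, 1, 0]]
  V a = (-2, 1, -3, 4)
Solving gives a = (-3, 4, 0, 1).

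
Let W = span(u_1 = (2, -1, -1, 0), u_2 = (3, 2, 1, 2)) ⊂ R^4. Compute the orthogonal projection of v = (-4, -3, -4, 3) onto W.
proj_W(v) = (-73/33, -24/11, -41/33, -62/33)

Set up U = [u_1 | ... | u_2] ∈ R^(4×2). The projector onto W = col(U) is P = U (U^T U)^(-1) U^T.
Compute U^T U =
  [6, 3]
  [3, 18],
and U^T v = (-1, -16).
Solve U^T U · c = U^T v for the coefficients: c = (10/33, -31/33). The projection is proj_W(v) = U c.
Check: (v - proj_W(v)) · u_1 = 0  (should be 0).
Check: (v - proj_W(v)) · u_2 = 0  (should be 0).
Result: proj_W(v) = (-73/33, -24/11, -41/33, -62/33).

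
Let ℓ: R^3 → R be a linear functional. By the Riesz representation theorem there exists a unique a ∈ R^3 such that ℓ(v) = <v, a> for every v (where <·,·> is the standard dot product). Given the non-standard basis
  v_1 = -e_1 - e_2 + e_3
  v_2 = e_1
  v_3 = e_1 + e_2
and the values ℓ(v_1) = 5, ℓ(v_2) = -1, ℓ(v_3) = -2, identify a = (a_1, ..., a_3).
a = (-1, -1, 3)

Write a = (a_1, ..., a_3) in the standard basis. For each basis vector v_i, ℓ(v_i) = <v_i, a> is a linear equation in the a_j's. Collect the n equations into a matrix system V a = ℓ, where row i of V is v_i (expressed in the standard basis). Since V is invertible (lower-triangular with 1s on the diagonal, up to permutation), solve by back-substitution:
  V =
[[-1, -1, 1],
 [1, 0, 0],
 [1, 1, 0]]
  V a = (5, -1, -2)
Solving gives a = (-1, -1, 3).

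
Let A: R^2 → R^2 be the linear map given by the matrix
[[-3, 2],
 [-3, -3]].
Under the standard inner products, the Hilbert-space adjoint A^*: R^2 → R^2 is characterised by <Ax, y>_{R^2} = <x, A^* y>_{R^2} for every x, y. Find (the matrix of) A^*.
A^* = A^T =
[[-3, -3],
 [2, -3]]

For real matrices with standard dot products, the defining identity <Ax, y> = <x, A^* y> gives (Ax)^T y = x^T (A^*) y, i.e. x^T A^T y = x^T (A^*) y. Since this holds for all x, y, we must have A^* = A^T. Therefore
A^* =
[[-3, -3],
 [2, -3]].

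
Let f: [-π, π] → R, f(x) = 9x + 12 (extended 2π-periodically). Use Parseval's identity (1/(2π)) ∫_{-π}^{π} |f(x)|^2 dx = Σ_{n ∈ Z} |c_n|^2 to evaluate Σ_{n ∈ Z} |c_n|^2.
Σ |c_n|^2 = 27π^2 + 144

Expand and integrate term by term over [-π, π]:
  ∫ (9x)^2 dx = 81·(2π^3/3); ∫ 2·9·(12)·x dx = 0 (odd integrand); ∫ 12^2 dx = 144·2π.
So (1/(2π)) ∫_{-π}^{π} (9x + 12)^2 dx = 81π^2/3 + 144 = 27π^2 + 144.
Parseval ⇒ Σ |c_n|^2 = 27π^2 + 144.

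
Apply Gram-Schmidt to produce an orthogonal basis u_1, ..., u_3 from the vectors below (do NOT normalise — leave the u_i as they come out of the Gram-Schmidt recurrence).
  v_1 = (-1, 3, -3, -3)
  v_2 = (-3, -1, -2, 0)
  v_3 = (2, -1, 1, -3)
Orthogonal basis:
  u_1 = (-1, 3, -3, -3)
  u_2 = (-39/14, -23/14, -19/14, 9/14)
  u_3 = (81/178, -363/178, 30/89, -225/89)

Apply the Gram-Schmidt recurrence
  u_1 = v_1
  u_i = v_i − Σ_{j<i} ((v_i · u_j) / (u_j · u_j)) · u_j.

Step by step this gives:
  u_1 = (-1, 3, -3, -3)
  u_2 = (-39/14, -23/14, -19/14, 9/14)
  u_3 = (81/178, -363/178, 30/89, -225/89)

Orthogonality check:
  u_2 · u_1 = 0 (should be 0)
  u_3 · u_1 = 0 (should be 0)
  u_3 · u_2 = 0 (should be 0)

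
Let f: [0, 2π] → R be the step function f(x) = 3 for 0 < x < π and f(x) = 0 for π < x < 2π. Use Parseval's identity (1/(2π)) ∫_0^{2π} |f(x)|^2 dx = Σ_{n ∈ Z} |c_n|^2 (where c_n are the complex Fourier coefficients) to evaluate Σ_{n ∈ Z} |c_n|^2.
Σ |c_n|^2 = 9/2

Parseval equates the L^2 energy of f (normalised by 1/(2π)) with the ℓ^2 sum of its Fourier coefficients: (1/(2π)) ∫_0^{2π} |f|^2 = Σ |c_n|^2.
Compute the left side: (1/(2π)) [∫_0^π 3^2 dx + ∫_π^{2π} 0^2 dx] = (1/(2π)) · (9π + 0π) = (9 + 0)/2 = 9/2.
So Σ_{n ∈ Z} |c_n|^2 = 9/2.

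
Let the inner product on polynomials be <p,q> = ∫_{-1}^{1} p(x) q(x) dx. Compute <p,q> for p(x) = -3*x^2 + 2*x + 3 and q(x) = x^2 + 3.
<p,q> = 64/5

Expand the product: p(x)·q(x) = -3*x^4 + 2*x^3 - 6*x^2 + 6*x + 9.
∫_{-1}^{1} of each monomial x^k gives [2/(k+1) if k even, 0 if k odd]. Integrating term-by-term (or equivalently evaluating the antiderivative F(x) = -3*x^5/5 + x^4/2 - 2*x^3 + 3*x^2 + 9*x at the endpoints):
  F(1) − F(−1) = 99/10 − (-29/10) = 64/5.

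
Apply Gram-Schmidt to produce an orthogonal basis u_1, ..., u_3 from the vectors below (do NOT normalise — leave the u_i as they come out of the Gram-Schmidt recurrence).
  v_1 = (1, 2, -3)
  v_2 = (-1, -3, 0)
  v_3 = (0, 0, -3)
Orthogonal basis:
  u_1 = (1, 2, -3)
  u_2 = (-1/2, -2, -3/2)
  u_3 = (-27/91, 9/91, -3/91)

Apply the Gram-Schmidt recurrence
  u_1 = v_1
  u_i = v_i − Σ_{j<i} ((v_i · u_j) / (u_j · u_j)) · u_j.

Step by step this gives:
  u_1 = (1, 2, -3)
  u_2 = (-1/2, -2, -3/2)
  u_3 = (-27/91, 9/91, -3/91)

Orthogonality check:
  u_2 · u_1 = 0 (should be 0)
  u_3 · u_1 = 0 (should be 0)
  u_3 · u_2 = 0 (should be 0)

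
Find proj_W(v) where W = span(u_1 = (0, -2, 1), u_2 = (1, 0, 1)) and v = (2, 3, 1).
proj_W(v) = (20/9, 26/9, 7/9)

Set up U = [u_1 | ... | u_2] ∈ R^(3×2). The projector onto W = col(U) is P = U (U^T U)^(-1) U^T.
Compute U^T U =
  [5, 1]
  [1, 2],
and U^T v = (-5, 3).
Solve U^T U · c = U^T v for the coefficients: c = (-13/9, 20/9). The projection is proj_W(v) = U c.
Check: (v - proj_W(v)) · u_1 = 0  (should be 0).
Check: (v - proj_W(v)) · u_2 = 0  (should be 0).
Result: proj_W(v) = (20/9, 26/9, 7/9).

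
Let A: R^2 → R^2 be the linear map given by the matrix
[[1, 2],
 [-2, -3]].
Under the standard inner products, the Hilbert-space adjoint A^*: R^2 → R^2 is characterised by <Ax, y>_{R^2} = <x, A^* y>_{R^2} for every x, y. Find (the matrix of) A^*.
A^* = A^T =
[[1, -2],
 [2, -3]]

For real matrices with standard dot products, the defining identity <Ax, y> = <x, A^* y> gives (Ax)^T y = x^T (A^*) y, i.e. x^T A^T y = x^T (A^*) y. Since this holds for all x, y, we must have A^* = A^T. Therefore
A^* =
[[1, -2],
 [2, -3]].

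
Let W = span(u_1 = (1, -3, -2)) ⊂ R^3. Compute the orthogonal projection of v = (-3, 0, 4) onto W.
proj_W(v) = (-11/14, 33/14, 11/7)

Set up U = [u_1 | ... | u_1] ∈ R^(3×1). The projector onto W = col(U) is P = U (U^T U)^(-1) U^T.
Compute U^T U =
  [14],
and U^T v = (-11).
Solve U^T U · c = U^T v for the coefficients: c = (-11/14). The projection is proj_W(v) = U c.
Check: (v - proj_W(v)) · u_1 = 0  (should be 0).
Result: proj_W(v) = (-11/14, 33/14, 11/7).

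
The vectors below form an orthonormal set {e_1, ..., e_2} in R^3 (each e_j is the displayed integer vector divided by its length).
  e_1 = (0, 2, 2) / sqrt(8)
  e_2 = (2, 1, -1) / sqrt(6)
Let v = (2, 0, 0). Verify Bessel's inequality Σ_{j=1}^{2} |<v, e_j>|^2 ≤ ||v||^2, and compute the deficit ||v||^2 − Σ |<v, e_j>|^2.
Σ |<v, e_j>|^2 = 8/3; ||v||^2 = 4; deficit = 4/3

Write each e_j = u_j / sqrt(<u_j, u_j>) where u_j is the displayed integer vector. Then <v, e_j> = <v, u_j> / sqrt(<u_j, u_j>), so |<v, e_j>|^2 = <v, u_j>^2 / <u_j, u_j>.
Coefficients: <v, e_1> = 0/sqrt(8), <v, e_2> = 4/sqrt(6).
Square and sum: Σ |<v, e_j>|^2 = 8/3.
Compute ||v||^2 = v·v = 4.
Deficit = 4 − 8/3 = 4/3 ≥ 0, confirming Bessel's inequality. (The deficit equals ||v − Σ <v,e_j> e_j||^2, the squared distance from v to span{e_j}.)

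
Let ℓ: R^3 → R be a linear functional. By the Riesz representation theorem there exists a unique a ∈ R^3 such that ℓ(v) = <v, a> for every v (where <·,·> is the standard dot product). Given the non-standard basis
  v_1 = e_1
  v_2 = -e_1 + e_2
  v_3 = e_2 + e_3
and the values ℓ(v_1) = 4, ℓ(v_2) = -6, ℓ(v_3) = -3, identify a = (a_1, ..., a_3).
a = (4, -2, -1)

Write a = (a_1, ..., a_3) in the standard basis. For each basis vector v_i, ℓ(v_i) = <v_i, a> is a linear equation in the a_j's. Collect the n equations into a matrix system V a = ℓ, where row i of V is v_i (expressed in the standard basis). Since V is invertible (lower-triangular with 1s on the diagonal, up to permutation), solve by back-substitution:
  V =
[[1, 0, 0],
 [-1, 1, 0],
 [0, 1, 1]]
  V a = (4, -6, -3)
Solving gives a = (4, -2, -1).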